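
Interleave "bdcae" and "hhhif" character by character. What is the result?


Interleaving "bdcae" and "hhhif":
  Position 0: 'b' from first, 'h' from second => "bh"
  Position 1: 'd' from first, 'h' from second => "dh"
  Position 2: 'c' from first, 'h' from second => "ch"
  Position 3: 'a' from first, 'i' from second => "ai"
  Position 4: 'e' from first, 'f' from second => "ef"
Result: bhdhchaief

bhdhchaief


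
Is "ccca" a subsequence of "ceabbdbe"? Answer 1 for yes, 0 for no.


Check if "ccca" is a subsequence of "ceabbdbe"
Greedy scan:
  Position 0 ('c'): matches sub[0] = 'c'
  Position 1 ('e'): no match needed
  Position 2 ('a'): no match needed
  Position 3 ('b'): no match needed
  Position 4 ('b'): no match needed
  Position 5 ('d'): no match needed
  Position 6 ('b'): no match needed
  Position 7 ('e'): no match needed
Only matched 1/4 characters => not a subsequence

0


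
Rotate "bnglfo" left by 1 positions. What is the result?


Input: "bnglfo", rotate left by 1
First 1 characters: "b"
Remaining characters: "nglfo"
Concatenate remaining + first: "nglfo" + "b" = "nglfob"

nglfob


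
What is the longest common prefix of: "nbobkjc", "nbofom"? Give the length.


Words: nbobkjc, nbofom
  Position 0: all 'n' => match
  Position 1: all 'b' => match
  Position 2: all 'o' => match
  Position 3: ('b', 'f') => mismatch, stop
LCP = "nbo" (length 3)

3


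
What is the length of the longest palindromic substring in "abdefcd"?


Input: "abdefcd"
Checking substrings for palindromes:
  No multi-char palindromic substrings found
Longest palindromic substring: "a" with length 1

1


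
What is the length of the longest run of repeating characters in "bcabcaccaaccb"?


Input: "bcabcaccaaccb"
Scanning for longest run:
  Position 1 ('c'): new char, reset run to 1
  Position 2 ('a'): new char, reset run to 1
  Position 3 ('b'): new char, reset run to 1
  Position 4 ('c'): new char, reset run to 1
  Position 5 ('a'): new char, reset run to 1
  Position 6 ('c'): new char, reset run to 1
  Position 7 ('c'): continues run of 'c', length=2
  Position 8 ('a'): new char, reset run to 1
  Position 9 ('a'): continues run of 'a', length=2
  Position 10 ('c'): new char, reset run to 1
  Position 11 ('c'): continues run of 'c', length=2
  Position 12 ('b'): new char, reset run to 1
Longest run: 'c' with length 2

2


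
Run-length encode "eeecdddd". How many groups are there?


Input: eeecdddd
Scanning for consecutive runs:
  Group 1: 'e' x 3 (positions 0-2)
  Group 2: 'c' x 1 (positions 3-3)
  Group 3: 'd' x 4 (positions 4-7)
Total groups: 3

3


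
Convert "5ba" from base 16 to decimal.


Input: "5ba" in base 16
Positional expansion:
  Digit '5' (value 5) x 16^2 = 1280
  Digit 'b' (value 11) x 16^1 = 176
  Digit 'a' (value 10) x 16^0 = 10
Sum = 1466

1466


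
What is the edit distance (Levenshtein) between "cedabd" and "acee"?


Computing edit distance: "cedabd" -> "acee"
DP table:
           a    c    e    e
      0    1    2    3    4
  c   1    1    1    2    3
  e   2    2    2    1    2
  d   3    3    3    2    2
  a   4    3    4    3    3
  b   5    4    4    4    4
  d   6    5    5    5    5
Edit distance = dp[6][4] = 5

5


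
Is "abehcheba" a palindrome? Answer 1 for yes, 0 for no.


Input: abehcheba
Reversed: abehcheba
  Compare pos 0 ('a') with pos 8 ('a'): match
  Compare pos 1 ('b') with pos 7 ('b'): match
  Compare pos 2 ('e') with pos 6 ('e'): match
  Compare pos 3 ('h') with pos 5 ('h'): match
Result: palindrome

1


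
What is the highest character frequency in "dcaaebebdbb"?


Input: dcaaebebdbb
Character counts:
  'a': 2
  'b': 4
  'c': 1
  'd': 2
  'e': 2
Maximum frequency: 4

4


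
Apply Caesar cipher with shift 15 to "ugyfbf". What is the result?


Caesar cipher: shift "ugyfbf" by 15
  'u' (pos 20) + 15 = pos 9 = 'j'
  'g' (pos 6) + 15 = pos 21 = 'v'
  'y' (pos 24) + 15 = pos 13 = 'n'
  'f' (pos 5) + 15 = pos 20 = 'u'
  'b' (pos 1) + 15 = pos 16 = 'q'
  'f' (pos 5) + 15 = pos 20 = 'u'
Result: jvnuqu

jvnuqu


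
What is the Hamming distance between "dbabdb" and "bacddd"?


Comparing "dbabdb" and "bacddd" position by position:
  Position 0: 'd' vs 'b' => differ
  Position 1: 'b' vs 'a' => differ
  Position 2: 'a' vs 'c' => differ
  Position 3: 'b' vs 'd' => differ
  Position 4: 'd' vs 'd' => same
  Position 5: 'b' vs 'd' => differ
Total differences (Hamming distance): 5

5


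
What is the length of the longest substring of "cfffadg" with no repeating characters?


Input: "cfffadg"
Sliding window (track last position of each char):
  Position 0 ('c'): window [0,0] length 1 -- new best
  Position 1 ('f'): window [0,1] length 2 -- new best
  Position 2 ('f'): repeat (last at 1), move window start to 2
  Position 2 ('f'): window [2,2] length 1
  Position 3 ('f'): repeat (last at 2), move window start to 3
  Position 3 ('f'): window [3,3] length 1
  Position 4 ('a'): window [3,4] length 2
  Position 5 ('d'): window [3,5] length 3 -- new best
  Position 6 ('g'): window [3,6] length 4 -- new best
Longest substring with no repeats: "fadg" with length 4

4


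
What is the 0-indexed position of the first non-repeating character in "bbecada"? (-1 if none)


Input: bbecada
Character frequencies:
  'a': 2
  'b': 2
  'c': 1
  'd': 1
  'e': 1
Scanning left to right for freq == 1:
  Position 0 ('b'): freq=2, skip
  Position 1 ('b'): freq=2, skip
  Position 2 ('e'): unique! => answer = 2

2


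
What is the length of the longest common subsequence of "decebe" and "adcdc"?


LCS of "decebe" and "adcdc"
DP table:
           a    d    c    d    c
      0    0    0    0    0    0
  d   0    0    1    1    1    1
  e   0    0    1    1    1    1
  c   0    0    1    2    2    2
  e   0    0    1    2    2    2
  b   0    0    1    2    2    2
  e   0    0    1    2    2    2
LCS length = dp[6][5] = 2

2


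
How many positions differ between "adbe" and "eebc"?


Comparing "adbe" and "eebc" position by position:
  Position 0: 'a' vs 'e' => DIFFER
  Position 1: 'd' vs 'e' => DIFFER
  Position 2: 'b' vs 'b' => same
  Position 3: 'e' vs 'c' => DIFFER
Positions that differ: 3

3


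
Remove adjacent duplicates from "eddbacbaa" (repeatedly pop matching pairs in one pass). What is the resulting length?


Input: eddbacbaa
Stack-based adjacent duplicate removal:
  Read 'e': push. Stack: e
  Read 'd': push. Stack: ed
  Read 'd': matches stack top 'd' => pop. Stack: e
  Read 'b': push. Stack: eb
  Read 'a': push. Stack: eba
  Read 'c': push. Stack: ebac
  Read 'b': push. Stack: ebacb
  Read 'a': push. Stack: ebacba
  Read 'a': matches stack top 'a' => pop. Stack: ebacb
Final stack: "ebacb" (length 5)

5


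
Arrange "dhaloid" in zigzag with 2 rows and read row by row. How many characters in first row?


Zigzag "dhaloid" into 2 rows:
Placing characters:
  'd' => row 0
  'h' => row 1
  'a' => row 0
  'l' => row 1
  'o' => row 0
  'i' => row 1
  'd' => row 0
Rows:
  Row 0: "daod"
  Row 1: "hli"
First row length: 4

4


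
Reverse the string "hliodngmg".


Input: hliodngmg
Reading characters right to left:
  Position 8: 'g'
  Position 7: 'm'
  Position 6: 'g'
  Position 5: 'n'
  Position 4: 'd'
  Position 3: 'o'
  Position 2: 'i'
  Position 1: 'l'
  Position 0: 'h'
Reversed: gmgndoilh

gmgndoilh


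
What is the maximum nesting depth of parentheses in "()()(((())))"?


Input: "()()(((())))"
Tracking depth:
  Position 0 '(': depth becomes 1
  Position 1 ')': depth becomes 0
  Position 2 '(': depth becomes 1
  Position 3 ')': depth becomes 0
  Position 4 '(': depth becomes 1
  Position 5 '(': depth becomes 2
  Position 6 '(': depth becomes 3
  Position 7 '(': depth becomes 4
  Position 8 ')': depth becomes 3
  Position 9 ')': depth becomes 2
  Position 10 ')': depth becomes 1
  Position 11 ')': depth becomes 0
Maximum depth reached: 4

4


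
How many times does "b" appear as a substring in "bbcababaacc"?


Searching for "b" in "bbcababaacc"
Scanning each position:
  Position 0: "b" => MATCH
  Position 1: "b" => MATCH
  Position 2: "c" => no
  Position 3: "a" => no
  Position 4: "b" => MATCH
  Position 5: "a" => no
  Position 6: "b" => MATCH
  Position 7: "a" => no
  Position 8: "a" => no
  Position 9: "c" => no
  Position 10: "c" => no
Total occurrences: 4

4


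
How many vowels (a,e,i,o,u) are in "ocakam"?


Input: ocakam
Checking each character:
  'o' at position 0: vowel (running total: 1)
  'c' at position 1: consonant
  'a' at position 2: vowel (running total: 2)
  'k' at position 3: consonant
  'a' at position 4: vowel (running total: 3)
  'm' at position 5: consonant
Total vowels: 3

3


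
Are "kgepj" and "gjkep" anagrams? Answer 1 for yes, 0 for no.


Strings: "kgepj", "gjkep"
Sorted first:  egjkp
Sorted second: egjkp
Sorted forms match => anagrams

1


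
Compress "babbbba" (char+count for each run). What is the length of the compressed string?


Input: babbbba
Runs:
  'b' x 1 => "b1"
  'a' x 1 => "a1"
  'b' x 4 => "b4"
  'a' x 1 => "a1"
Compressed: "b1a1b4a1"
Compressed length: 8

8


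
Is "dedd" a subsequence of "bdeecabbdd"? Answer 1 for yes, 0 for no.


Check if "dedd" is a subsequence of "bdeecabbdd"
Greedy scan:
  Position 0 ('b'): no match needed
  Position 1 ('d'): matches sub[0] = 'd'
  Position 2 ('e'): matches sub[1] = 'e'
  Position 3 ('e'): no match needed
  Position 4 ('c'): no match needed
  Position 5 ('a'): no match needed
  Position 6 ('b'): no match needed
  Position 7 ('b'): no match needed
  Position 8 ('d'): matches sub[2] = 'd'
  Position 9 ('d'): matches sub[3] = 'd'
All 4 characters matched => is a subsequence

1


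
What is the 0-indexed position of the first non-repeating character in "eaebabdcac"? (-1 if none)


Input: eaebabdcac
Character frequencies:
  'a': 3
  'b': 2
  'c': 2
  'd': 1
  'e': 2
Scanning left to right for freq == 1:
  Position 0 ('e'): freq=2, skip
  Position 1 ('a'): freq=3, skip
  Position 2 ('e'): freq=2, skip
  Position 3 ('b'): freq=2, skip
  Position 4 ('a'): freq=3, skip
  Position 5 ('b'): freq=2, skip
  Position 6 ('d'): unique! => answer = 6

6


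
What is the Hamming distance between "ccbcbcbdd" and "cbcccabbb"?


Comparing "ccbcbcbdd" and "cbcccabbb" position by position:
  Position 0: 'c' vs 'c' => same
  Position 1: 'c' vs 'b' => differ
  Position 2: 'b' vs 'c' => differ
  Position 3: 'c' vs 'c' => same
  Position 4: 'b' vs 'c' => differ
  Position 5: 'c' vs 'a' => differ
  Position 6: 'b' vs 'b' => same
  Position 7: 'd' vs 'b' => differ
  Position 8: 'd' vs 'b' => differ
Total differences (Hamming distance): 6

6


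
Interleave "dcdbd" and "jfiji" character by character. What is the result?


Interleaving "dcdbd" and "jfiji":
  Position 0: 'd' from first, 'j' from second => "dj"
  Position 1: 'c' from first, 'f' from second => "cf"
  Position 2: 'd' from first, 'i' from second => "di"
  Position 3: 'b' from first, 'j' from second => "bj"
  Position 4: 'd' from first, 'i' from second => "di"
Result: djcfdibjdi

djcfdibjdi


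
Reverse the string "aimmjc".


Input: aimmjc
Reading characters right to left:
  Position 5: 'c'
  Position 4: 'j'
  Position 3: 'm'
  Position 2: 'm'
  Position 1: 'i'
  Position 0: 'a'
Reversed: cjmmia

cjmmia


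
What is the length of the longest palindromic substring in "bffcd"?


Input: "bffcd"
Checking substrings for palindromes:
  [1:3] "ff" (len 2) => palindrome
Longest palindromic substring: "ff" with length 2

2


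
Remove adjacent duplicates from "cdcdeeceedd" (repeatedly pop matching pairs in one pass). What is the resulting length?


Input: cdcdeeceedd
Stack-based adjacent duplicate removal:
  Read 'c': push. Stack: c
  Read 'd': push. Stack: cd
  Read 'c': push. Stack: cdc
  Read 'd': push. Stack: cdcd
  Read 'e': push. Stack: cdcde
  Read 'e': matches stack top 'e' => pop. Stack: cdcd
  Read 'c': push. Stack: cdcdc
  Read 'e': push. Stack: cdcdce
  Read 'e': matches stack top 'e' => pop. Stack: cdcdc
  Read 'd': push. Stack: cdcdcd
  Read 'd': matches stack top 'd' => pop. Stack: cdcdc
Final stack: "cdcdc" (length 5)

5


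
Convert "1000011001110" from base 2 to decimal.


Input: "1000011001110" in base 2
Positional expansion:
  Digit '1' (value 1) x 2^12 = 4096
  Digit '0' (value 0) x 2^11 = 0
  Digit '0' (value 0) x 2^10 = 0
  Digit '0' (value 0) x 2^9 = 0
  Digit '0' (value 0) x 2^8 = 0
  Digit '1' (value 1) x 2^7 = 128
  Digit '1' (value 1) x 2^6 = 64
  Digit '0' (value 0) x 2^5 = 0
  Digit '0' (value 0) x 2^4 = 0
  Digit '1' (value 1) x 2^3 = 8
  Digit '1' (value 1) x 2^2 = 4
  Digit '1' (value 1) x 2^1 = 2
  Digit '0' (value 0) x 2^0 = 0
Sum = 4302

4302


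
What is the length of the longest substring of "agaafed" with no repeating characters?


Input: "agaafed"
Sliding window (track last position of each char):
  Position 0 ('a'): window [0,0] length 1 -- new best
  Position 1 ('g'): window [0,1] length 2 -- new best
  Position 2 ('a'): repeat (last at 0), move window start to 1
  Position 2 ('a'): window [1,2] length 2
  Position 3 ('a'): repeat (last at 2), move window start to 3
  Position 3 ('a'): window [3,3] length 1
  Position 4 ('f'): window [3,4] length 2
  Position 5 ('e'): window [3,5] length 3 -- new best
  Position 6 ('d'): window [3,6] length 4 -- new best
Longest substring with no repeats: "afed" with length 4

4


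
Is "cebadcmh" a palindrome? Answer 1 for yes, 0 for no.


Input: cebadcmh
Reversed: hmcdabec
  Compare pos 0 ('c') with pos 7 ('h'): MISMATCH
  Compare pos 1 ('e') with pos 6 ('m'): MISMATCH
  Compare pos 2 ('b') with pos 5 ('c'): MISMATCH
  Compare pos 3 ('a') with pos 4 ('d'): MISMATCH
Result: not a palindrome

0


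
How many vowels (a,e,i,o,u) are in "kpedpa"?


Input: kpedpa
Checking each character:
  'k' at position 0: consonant
  'p' at position 1: consonant
  'e' at position 2: vowel (running total: 1)
  'd' at position 3: consonant
  'p' at position 4: consonant
  'a' at position 5: vowel (running total: 2)
Total vowels: 2

2


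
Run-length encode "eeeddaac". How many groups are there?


Input: eeeddaac
Scanning for consecutive runs:
  Group 1: 'e' x 3 (positions 0-2)
  Group 2: 'd' x 2 (positions 3-4)
  Group 3: 'a' x 2 (positions 5-6)
  Group 4: 'c' x 1 (positions 7-7)
Total groups: 4

4


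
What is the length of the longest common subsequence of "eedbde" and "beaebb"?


LCS of "eedbde" and "beaebb"
DP table:
           b    e    a    e    b    b
      0    0    0    0    0    0    0
  e   0    0    1    1    1    1    1
  e   0    0    1    1    2    2    2
  d   0    0    1    1    2    2    2
  b   0    1    1    1    2    3    3
  d   0    1    1    1    2    3    3
  e   0    1    2    2    2    3    3
LCS length = dp[6][6] = 3

3


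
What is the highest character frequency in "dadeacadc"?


Input: dadeacadc
Character counts:
  'a': 3
  'c': 2
  'd': 3
  'e': 1
Maximum frequency: 3

3


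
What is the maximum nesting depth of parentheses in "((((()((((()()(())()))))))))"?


Input: "((((()((((()()(())()))))))))"
Tracking depth:
  Position 0 '(': depth becomes 1
  Position 1 '(': depth becomes 2
  Position 2 '(': depth becomes 3
  Position 3 '(': depth becomes 4
  Position 4 '(': depth becomes 5
  Position 5 ')': depth becomes 4
  Position 6 '(': depth becomes 5
  Position 7 '(': depth becomes 6
  Position 8 '(': depth becomes 7
  Position 9 '(': depth becomes 8
  Position 10 '(': depth becomes 9
  Position 11 ')': depth becomes 8
  Position 12 '(': depth becomes 9
  Position 13 ')': depth becomes 8
  Position 14 '(': depth becomes 9
  Position 15 '(': depth becomes 10
  Position 16 ')': depth becomes 9
  Position 17 ')': depth becomes 8
  Position 18 '(': depth becomes 9
  Position 19 ')': depth becomes 8
  Position 20 ')': depth becomes 7
  Position 21 ')': depth becomes 6
  Position 22 ')': depth becomes 5
  Position 23 ')': depth becomes 4
  Position 24 ')': depth becomes 3
  Position 25 ')': depth becomes 2
  Position 26 ')': depth becomes 1
  Position 27 ')': depth becomes 0
Maximum depth reached: 10

10


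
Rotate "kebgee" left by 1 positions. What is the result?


Input: "kebgee", rotate left by 1
First 1 characters: "k"
Remaining characters: "ebgee"
Concatenate remaining + first: "ebgee" + "k" = "ebgeek"

ebgeek


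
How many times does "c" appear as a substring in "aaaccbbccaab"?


Searching for "c" in "aaaccbbccaab"
Scanning each position:
  Position 0: "a" => no
  Position 1: "a" => no
  Position 2: "a" => no
  Position 3: "c" => MATCH
  Position 4: "c" => MATCH
  Position 5: "b" => no
  Position 6: "b" => no
  Position 7: "c" => MATCH
  Position 8: "c" => MATCH
  Position 9: "a" => no
  Position 10: "a" => no
  Position 11: "b" => no
Total occurrences: 4

4


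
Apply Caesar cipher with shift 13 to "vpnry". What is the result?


Caesar cipher: shift "vpnry" by 13
  'v' (pos 21) + 13 = pos 8 = 'i'
  'p' (pos 15) + 13 = pos 2 = 'c'
  'n' (pos 13) + 13 = pos 0 = 'a'
  'r' (pos 17) + 13 = pos 4 = 'e'
  'y' (pos 24) + 13 = pos 11 = 'l'
Result: icael

icael


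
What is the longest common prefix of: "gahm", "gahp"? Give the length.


Words: gahm, gahp
  Position 0: all 'g' => match
  Position 1: all 'a' => match
  Position 2: all 'h' => match
  Position 3: ('m', 'p') => mismatch, stop
LCP = "gah" (length 3)

3


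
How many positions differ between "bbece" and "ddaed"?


Comparing "bbece" and "ddaed" position by position:
  Position 0: 'b' vs 'd' => DIFFER
  Position 1: 'b' vs 'd' => DIFFER
  Position 2: 'e' vs 'a' => DIFFER
  Position 3: 'c' vs 'e' => DIFFER
  Position 4: 'e' vs 'd' => DIFFER
Positions that differ: 5

5


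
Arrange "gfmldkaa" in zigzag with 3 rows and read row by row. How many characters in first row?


Zigzag "gfmldkaa" into 3 rows:
Placing characters:
  'g' => row 0
  'f' => row 1
  'm' => row 2
  'l' => row 1
  'd' => row 0
  'k' => row 1
  'a' => row 2
  'a' => row 1
Rows:
  Row 0: "gd"
  Row 1: "flka"
  Row 2: "ma"
First row length: 2

2


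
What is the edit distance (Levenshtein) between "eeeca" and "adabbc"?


Computing edit distance: "eeeca" -> "adabbc"
DP table:
           a    d    a    b    b    c
      0    1    2    3    4    5    6
  e   1    1    2    3    4    5    6
  e   2    2    2    3    4    5    6
  e   3    3    3    3    4    5    6
  c   4    4    4    4    4    5    5
  a   5    4    5    4    5    5    6
Edit distance = dp[5][6] = 6

6


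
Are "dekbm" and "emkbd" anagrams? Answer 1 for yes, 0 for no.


Strings: "dekbm", "emkbd"
Sorted first:  bdekm
Sorted second: bdekm
Sorted forms match => anagrams

1


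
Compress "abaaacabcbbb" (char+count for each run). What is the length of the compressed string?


Input: abaaacabcbbb
Runs:
  'a' x 1 => "a1"
  'b' x 1 => "b1"
  'a' x 3 => "a3"
  'c' x 1 => "c1"
  'a' x 1 => "a1"
  'b' x 1 => "b1"
  'c' x 1 => "c1"
  'b' x 3 => "b3"
Compressed: "a1b1a3c1a1b1c1b3"
Compressed length: 16

16


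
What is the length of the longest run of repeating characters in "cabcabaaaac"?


Input: "cabcabaaaac"
Scanning for longest run:
  Position 1 ('a'): new char, reset run to 1
  Position 2 ('b'): new char, reset run to 1
  Position 3 ('c'): new char, reset run to 1
  Position 4 ('a'): new char, reset run to 1
  Position 5 ('b'): new char, reset run to 1
  Position 6 ('a'): new char, reset run to 1
  Position 7 ('a'): continues run of 'a', length=2
  Position 8 ('a'): continues run of 'a', length=3
  Position 9 ('a'): continues run of 'a', length=4
  Position 10 ('c'): new char, reset run to 1
Longest run: 'a' with length 4

4


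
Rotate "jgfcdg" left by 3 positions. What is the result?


Input: "jgfcdg", rotate left by 3
First 3 characters: "jgf"
Remaining characters: "cdg"
Concatenate remaining + first: "cdg" + "jgf" = "cdgjgf"

cdgjgf


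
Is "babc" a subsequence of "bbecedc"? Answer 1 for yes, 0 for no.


Check if "babc" is a subsequence of "bbecedc"
Greedy scan:
  Position 0 ('b'): matches sub[0] = 'b'
  Position 1 ('b'): no match needed
  Position 2 ('e'): no match needed
  Position 3 ('c'): no match needed
  Position 4 ('e'): no match needed
  Position 5 ('d'): no match needed
  Position 6 ('c'): no match needed
Only matched 1/4 characters => not a subsequence

0


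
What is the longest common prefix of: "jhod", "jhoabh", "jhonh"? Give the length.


Words: jhod, jhoabh, jhonh
  Position 0: all 'j' => match
  Position 1: all 'h' => match
  Position 2: all 'o' => match
  Position 3: ('d', 'a', 'n') => mismatch, stop
LCP = "jho" (length 3)

3


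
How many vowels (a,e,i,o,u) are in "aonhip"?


Input: aonhip
Checking each character:
  'a' at position 0: vowel (running total: 1)
  'o' at position 1: vowel (running total: 2)
  'n' at position 2: consonant
  'h' at position 3: consonant
  'i' at position 4: vowel (running total: 3)
  'p' at position 5: consonant
Total vowels: 3

3


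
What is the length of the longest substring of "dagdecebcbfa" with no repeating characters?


Input: "dagdecebcbfa"
Sliding window (track last position of each char):
  Position 0 ('d'): window [0,0] length 1 -- new best
  Position 1 ('a'): window [0,1] length 2 -- new best
  Position 2 ('g'): window [0,2] length 3 -- new best
  Position 3 ('d'): repeat (last at 0), move window start to 1
  Position 3 ('d'): window [1,3] length 3
  Position 4 ('e'): window [1,4] length 4 -- new best
  Position 5 ('c'): window [1,5] length 5 -- new best
  Position 6 ('e'): repeat (last at 4), move window start to 5
  Position 6 ('e'): window [5,6] length 2
  Position 7 ('b'): window [5,7] length 3
  Position 8 ('c'): repeat (last at 5), move window start to 6
  Position 8 ('c'): window [6,8] length 3
  Position 9 ('b'): repeat (last at 7), move window start to 8
  Position 9 ('b'): window [8,9] length 2
  Position 10 ('f'): window [8,10] length 3
  Position 11 ('a'): window [8,11] length 4
Longest substring with no repeats: "agdec" with length 5

5


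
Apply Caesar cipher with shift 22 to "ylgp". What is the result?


Caesar cipher: shift "ylgp" by 22
  'y' (pos 24) + 22 = pos 20 = 'u'
  'l' (pos 11) + 22 = pos 7 = 'h'
  'g' (pos 6) + 22 = pos 2 = 'c'
  'p' (pos 15) + 22 = pos 11 = 'l'
Result: uhcl

uhcl


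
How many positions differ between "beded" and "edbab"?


Comparing "beded" and "edbab" position by position:
  Position 0: 'b' vs 'e' => DIFFER
  Position 1: 'e' vs 'd' => DIFFER
  Position 2: 'd' vs 'b' => DIFFER
  Position 3: 'e' vs 'a' => DIFFER
  Position 4: 'd' vs 'b' => DIFFER
Positions that differ: 5

5


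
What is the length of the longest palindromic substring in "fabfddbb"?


Input: "fabfddbb"
Checking substrings for palindromes:
  [4:6] "dd" (len 2) => palindrome
  [6:8] "bb" (len 2) => palindrome
Longest palindromic substring: "dd" with length 2

2


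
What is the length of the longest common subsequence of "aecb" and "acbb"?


LCS of "aecb" and "acbb"
DP table:
           a    c    b    b
      0    0    0    0    0
  a   0    1    1    1    1
  e   0    1    1    1    1
  c   0    1    2    2    2
  b   0    1    2    3    3
LCS length = dp[4][4] = 3

3


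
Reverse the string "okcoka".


Input: okcoka
Reading characters right to left:
  Position 5: 'a'
  Position 4: 'k'
  Position 3: 'o'
  Position 2: 'c'
  Position 1: 'k'
  Position 0: 'o'
Reversed: akocko

akocko


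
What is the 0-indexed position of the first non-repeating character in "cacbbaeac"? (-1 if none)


Input: cacbbaeac
Character frequencies:
  'a': 3
  'b': 2
  'c': 3
  'e': 1
Scanning left to right for freq == 1:
  Position 0 ('c'): freq=3, skip
  Position 1 ('a'): freq=3, skip
  Position 2 ('c'): freq=3, skip
  Position 3 ('b'): freq=2, skip
  Position 4 ('b'): freq=2, skip
  Position 5 ('a'): freq=3, skip
  Position 6 ('e'): unique! => answer = 6

6


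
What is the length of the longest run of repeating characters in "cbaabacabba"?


Input: "cbaabacabba"
Scanning for longest run:
  Position 1 ('b'): new char, reset run to 1
  Position 2 ('a'): new char, reset run to 1
  Position 3 ('a'): continues run of 'a', length=2
  Position 4 ('b'): new char, reset run to 1
  Position 5 ('a'): new char, reset run to 1
  Position 6 ('c'): new char, reset run to 1
  Position 7 ('a'): new char, reset run to 1
  Position 8 ('b'): new char, reset run to 1
  Position 9 ('b'): continues run of 'b', length=2
  Position 10 ('a'): new char, reset run to 1
Longest run: 'a' with length 2

2


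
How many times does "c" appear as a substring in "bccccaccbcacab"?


Searching for "c" in "bccccaccbcacab"
Scanning each position:
  Position 0: "b" => no
  Position 1: "c" => MATCH
  Position 2: "c" => MATCH
  Position 3: "c" => MATCH
  Position 4: "c" => MATCH
  Position 5: "a" => no
  Position 6: "c" => MATCH
  Position 7: "c" => MATCH
  Position 8: "b" => no
  Position 9: "c" => MATCH
  Position 10: "a" => no
  Position 11: "c" => MATCH
  Position 12: "a" => no
  Position 13: "b" => no
Total occurrences: 8

8


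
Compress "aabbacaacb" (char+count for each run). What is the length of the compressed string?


Input: aabbacaacb
Runs:
  'a' x 2 => "a2"
  'b' x 2 => "b2"
  'a' x 1 => "a1"
  'c' x 1 => "c1"
  'a' x 2 => "a2"
  'c' x 1 => "c1"
  'b' x 1 => "b1"
Compressed: "a2b2a1c1a2c1b1"
Compressed length: 14

14


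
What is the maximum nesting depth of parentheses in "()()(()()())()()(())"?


Input: "()()(()()())()()(())"
Tracking depth:
  Position 0 '(': depth becomes 1
  Position 1 ')': depth becomes 0
  Position 2 '(': depth becomes 1
  Position 3 ')': depth becomes 0
  Position 4 '(': depth becomes 1
  Position 5 '(': depth becomes 2
  Position 6 ')': depth becomes 1
  Position 7 '(': depth becomes 2
  Position 8 ')': depth becomes 1
  Position 9 '(': depth becomes 2
  Position 10 ')': depth becomes 1
  Position 11 ')': depth becomes 0
  Position 12 '(': depth becomes 1
  Position 13 ')': depth becomes 0
  Position 14 '(': depth becomes 1
  Position 15 ')': depth becomes 0
  Position 16 '(': depth becomes 1
  Position 17 '(': depth becomes 2
  Position 18 ')': depth becomes 1
  Position 19 ')': depth becomes 0
Maximum depth reached: 2

2


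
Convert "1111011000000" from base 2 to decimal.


Input: "1111011000000" in base 2
Positional expansion:
  Digit '1' (value 1) x 2^12 = 4096
  Digit '1' (value 1) x 2^11 = 2048
  Digit '1' (value 1) x 2^10 = 1024
  Digit '1' (value 1) x 2^9 = 512
  Digit '0' (value 0) x 2^8 = 0
  Digit '1' (value 1) x 2^7 = 128
  Digit '1' (value 1) x 2^6 = 64
  Digit '0' (value 0) x 2^5 = 0
  Digit '0' (value 0) x 2^4 = 0
  Digit '0' (value 0) x 2^3 = 0
  Digit '0' (value 0) x 2^2 = 0
  Digit '0' (value 0) x 2^1 = 0
  Digit '0' (value 0) x 2^0 = 0
Sum = 7872

7872


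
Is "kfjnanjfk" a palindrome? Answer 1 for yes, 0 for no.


Input: kfjnanjfk
Reversed: kfjnanjfk
  Compare pos 0 ('k') with pos 8 ('k'): match
  Compare pos 1 ('f') with pos 7 ('f'): match
  Compare pos 2 ('j') with pos 6 ('j'): match
  Compare pos 3 ('n') with pos 5 ('n'): match
Result: palindrome

1


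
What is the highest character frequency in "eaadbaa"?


Input: eaadbaa
Character counts:
  'a': 4
  'b': 1
  'd': 1
  'e': 1
Maximum frequency: 4

4


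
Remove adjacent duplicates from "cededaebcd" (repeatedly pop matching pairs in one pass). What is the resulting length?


Input: cededaebcd
Stack-based adjacent duplicate removal:
  Read 'c': push. Stack: c
  Read 'e': push. Stack: ce
  Read 'd': push. Stack: ced
  Read 'e': push. Stack: cede
  Read 'd': push. Stack: ceded
  Read 'a': push. Stack: cededa
  Read 'e': push. Stack: cededae
  Read 'b': push. Stack: cededaeb
  Read 'c': push. Stack: cededaebc
  Read 'd': push. Stack: cededaebcd
Final stack: "cededaebcd" (length 10)

10


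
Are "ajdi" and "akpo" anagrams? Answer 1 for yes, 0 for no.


Strings: "ajdi", "akpo"
Sorted first:  adij
Sorted second: akop
Differ at position 1: 'd' vs 'k' => not anagrams

0


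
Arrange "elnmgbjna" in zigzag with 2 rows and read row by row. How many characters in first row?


Zigzag "elnmgbjna" into 2 rows:
Placing characters:
  'e' => row 0
  'l' => row 1
  'n' => row 0
  'm' => row 1
  'g' => row 0
  'b' => row 1
  'j' => row 0
  'n' => row 1
  'a' => row 0
Rows:
  Row 0: "engja"
  Row 1: "lmbn"
First row length: 5

5


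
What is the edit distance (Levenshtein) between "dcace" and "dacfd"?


Computing edit distance: "dcace" -> "dacfd"
DP table:
           d    a    c    f    d
      0    1    2    3    4    5
  d   1    0    1    2    3    4
  c   2    1    1    1    2    3
  a   3    2    1    2    2    3
  c   4    3    2    1    2    3
  e   5    4    3    2    2    3
Edit distance = dp[5][5] = 3

3


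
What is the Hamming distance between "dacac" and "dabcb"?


Comparing "dacac" and "dabcb" position by position:
  Position 0: 'd' vs 'd' => same
  Position 1: 'a' vs 'a' => same
  Position 2: 'c' vs 'b' => differ
  Position 3: 'a' vs 'c' => differ
  Position 4: 'c' vs 'b' => differ
Total differences (Hamming distance): 3

3


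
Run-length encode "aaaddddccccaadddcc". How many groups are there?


Input: aaaddddccccaadddcc
Scanning for consecutive runs:
  Group 1: 'a' x 3 (positions 0-2)
  Group 2: 'd' x 4 (positions 3-6)
  Group 3: 'c' x 4 (positions 7-10)
  Group 4: 'a' x 2 (positions 11-12)
  Group 5: 'd' x 3 (positions 13-15)
  Group 6: 'c' x 2 (positions 16-17)
Total groups: 6

6


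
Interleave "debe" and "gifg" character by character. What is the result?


Interleaving "debe" and "gifg":
  Position 0: 'd' from first, 'g' from second => "dg"
  Position 1: 'e' from first, 'i' from second => "ei"
  Position 2: 'b' from first, 'f' from second => "bf"
  Position 3: 'e' from first, 'g' from second => "eg"
Result: dgeibfeg

dgeibfeg


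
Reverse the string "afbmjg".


Input: afbmjg
Reading characters right to left:
  Position 5: 'g'
  Position 4: 'j'
  Position 3: 'm'
  Position 2: 'b'
  Position 1: 'f'
  Position 0: 'a'
Reversed: gjmbfa

gjmbfa


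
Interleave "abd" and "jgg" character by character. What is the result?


Interleaving "abd" and "jgg":
  Position 0: 'a' from first, 'j' from second => "aj"
  Position 1: 'b' from first, 'g' from second => "bg"
  Position 2: 'd' from first, 'g' from second => "dg"
Result: ajbgdg

ajbgdg


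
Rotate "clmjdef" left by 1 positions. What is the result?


Input: "clmjdef", rotate left by 1
First 1 characters: "c"
Remaining characters: "lmjdef"
Concatenate remaining + first: "lmjdef" + "c" = "lmjdefc"

lmjdefc


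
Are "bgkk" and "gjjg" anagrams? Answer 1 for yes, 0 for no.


Strings: "bgkk", "gjjg"
Sorted first:  bgkk
Sorted second: ggjj
Differ at position 0: 'b' vs 'g' => not anagrams

0


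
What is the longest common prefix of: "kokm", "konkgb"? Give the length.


Words: kokm, konkgb
  Position 0: all 'k' => match
  Position 1: all 'o' => match
  Position 2: ('k', 'n') => mismatch, stop
LCP = "ko" (length 2)

2


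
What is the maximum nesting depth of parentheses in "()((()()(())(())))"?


Input: "()((()()(())(())))"
Tracking depth:
  Position 0 '(': depth becomes 1
  Position 1 ')': depth becomes 0
  Position 2 '(': depth becomes 1
  Position 3 '(': depth becomes 2
  Position 4 '(': depth becomes 3
  Position 5 ')': depth becomes 2
  Position 6 '(': depth becomes 3
  Position 7 ')': depth becomes 2
  Position 8 '(': depth becomes 3
  Position 9 '(': depth becomes 4
  Position 10 ')': depth becomes 3
  Position 11 ')': depth becomes 2
  Position 12 '(': depth becomes 3
  Position 13 '(': depth becomes 4
  Position 14 ')': depth becomes 3
  Position 15 ')': depth becomes 2
  Position 16 ')': depth becomes 1
  Position 17 ')': depth becomes 0
Maximum depth reached: 4

4


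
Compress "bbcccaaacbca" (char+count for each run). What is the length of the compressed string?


Input: bbcccaaacbca
Runs:
  'b' x 2 => "b2"
  'c' x 3 => "c3"
  'a' x 3 => "a3"
  'c' x 1 => "c1"
  'b' x 1 => "b1"
  'c' x 1 => "c1"
  'a' x 1 => "a1"
Compressed: "b2c3a3c1b1c1a1"
Compressed length: 14

14


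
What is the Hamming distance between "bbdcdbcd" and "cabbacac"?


Comparing "bbdcdbcd" and "cabbacac" position by position:
  Position 0: 'b' vs 'c' => differ
  Position 1: 'b' vs 'a' => differ
  Position 2: 'd' vs 'b' => differ
  Position 3: 'c' vs 'b' => differ
  Position 4: 'd' vs 'a' => differ
  Position 5: 'b' vs 'c' => differ
  Position 6: 'c' vs 'a' => differ
  Position 7: 'd' vs 'c' => differ
Total differences (Hamming distance): 8

8


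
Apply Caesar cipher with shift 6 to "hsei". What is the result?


Caesar cipher: shift "hsei" by 6
  'h' (pos 7) + 6 = pos 13 = 'n'
  's' (pos 18) + 6 = pos 24 = 'y'
  'e' (pos 4) + 6 = pos 10 = 'k'
  'i' (pos 8) + 6 = pos 14 = 'o'
Result: nyko

nyko


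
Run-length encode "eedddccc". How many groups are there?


Input: eedddccc
Scanning for consecutive runs:
  Group 1: 'e' x 2 (positions 0-1)
  Group 2: 'd' x 3 (positions 2-4)
  Group 3: 'c' x 3 (positions 5-7)
Total groups: 3

3


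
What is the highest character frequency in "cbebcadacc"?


Input: cbebcadacc
Character counts:
  'a': 2
  'b': 2
  'c': 4
  'd': 1
  'e': 1
Maximum frequency: 4

4


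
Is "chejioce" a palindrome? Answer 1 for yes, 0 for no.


Input: chejioce
Reversed: ecoijehc
  Compare pos 0 ('c') with pos 7 ('e'): MISMATCH
  Compare pos 1 ('h') with pos 6 ('c'): MISMATCH
  Compare pos 2 ('e') with pos 5 ('o'): MISMATCH
  Compare pos 3 ('j') with pos 4 ('i'): MISMATCH
Result: not a palindrome

0


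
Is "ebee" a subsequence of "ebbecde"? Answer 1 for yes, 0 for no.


Check if "ebee" is a subsequence of "ebbecde"
Greedy scan:
  Position 0 ('e'): matches sub[0] = 'e'
  Position 1 ('b'): matches sub[1] = 'b'
  Position 2 ('b'): no match needed
  Position 3 ('e'): matches sub[2] = 'e'
  Position 4 ('c'): no match needed
  Position 5 ('d'): no match needed
  Position 6 ('e'): matches sub[3] = 'e'
All 4 characters matched => is a subsequence

1


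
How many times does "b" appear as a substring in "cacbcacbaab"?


Searching for "b" in "cacbcacbaab"
Scanning each position:
  Position 0: "c" => no
  Position 1: "a" => no
  Position 2: "c" => no
  Position 3: "b" => MATCH
  Position 4: "c" => no
  Position 5: "a" => no
  Position 6: "c" => no
  Position 7: "b" => MATCH
  Position 8: "a" => no
  Position 9: "a" => no
  Position 10: "b" => MATCH
Total occurrences: 3

3


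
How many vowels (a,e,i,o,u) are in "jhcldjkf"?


Input: jhcldjkf
Checking each character:
  'j' at position 0: consonant
  'h' at position 1: consonant
  'c' at position 2: consonant
  'l' at position 3: consonant
  'd' at position 4: consonant
  'j' at position 5: consonant
  'k' at position 6: consonant
  'f' at position 7: consonant
Total vowels: 0

0


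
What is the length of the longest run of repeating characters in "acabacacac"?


Input: "acabacacac"
Scanning for longest run:
  Position 1 ('c'): new char, reset run to 1
  Position 2 ('a'): new char, reset run to 1
  Position 3 ('b'): new char, reset run to 1
  Position 4 ('a'): new char, reset run to 1
  Position 5 ('c'): new char, reset run to 1
  Position 6 ('a'): new char, reset run to 1
  Position 7 ('c'): new char, reset run to 1
  Position 8 ('a'): new char, reset run to 1
  Position 9 ('c'): new char, reset run to 1
Longest run: 'a' with length 1

1


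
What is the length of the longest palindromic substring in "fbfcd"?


Input: "fbfcd"
Checking substrings for palindromes:
  [0:3] "fbf" (len 3) => palindrome
Longest palindromic substring: "fbf" with length 3

3


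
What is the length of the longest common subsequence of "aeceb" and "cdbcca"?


LCS of "aeceb" and "cdbcca"
DP table:
           c    d    b    c    c    a
      0    0    0    0    0    0    0
  a   0    0    0    0    0    0    1
  e   0    0    0    0    0    0    1
  c   0    1    1    1    1    1    1
  e   0    1    1    1    1    1    1
  b   0    1    1    2    2    2    2
LCS length = dp[5][6] = 2

2


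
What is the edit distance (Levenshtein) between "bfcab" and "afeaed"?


Computing edit distance: "bfcab" -> "afeaed"
DP table:
           a    f    e    a    e    d
      0    1    2    3    4    5    6
  b   1    1    2    3    4    5    6
  f   2    2    1    2    3    4    5
  c   3    3    2    2    3    4    5
  a   4    3    3    3    2    3    4
  b   5    4    4    4    3    3    4
Edit distance = dp[5][6] = 4

4


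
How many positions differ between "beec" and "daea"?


Comparing "beec" and "daea" position by position:
  Position 0: 'b' vs 'd' => DIFFER
  Position 1: 'e' vs 'a' => DIFFER
  Position 2: 'e' vs 'e' => same
  Position 3: 'c' vs 'a' => DIFFER
Positions that differ: 3

3


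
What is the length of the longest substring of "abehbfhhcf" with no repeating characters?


Input: "abehbfhhcf"
Sliding window (track last position of each char):
  Position 0 ('a'): window [0,0] length 1 -- new best
  Position 1 ('b'): window [0,1] length 2 -- new best
  Position 2 ('e'): window [0,2] length 3 -- new best
  Position 3 ('h'): window [0,3] length 4 -- new best
  Position 4 ('b'): repeat (last at 1), move window start to 2
  Position 4 ('b'): window [2,4] length 3
  Position 5 ('f'): window [2,5] length 4
  Position 6 ('h'): repeat (last at 3), move window start to 4
  Position 6 ('h'): window [4,6] length 3
  Position 7 ('h'): repeat (last at 6), move window start to 7
  Position 7 ('h'): window [7,7] length 1
  Position 8 ('c'): window [7,8] length 2
  Position 9 ('f'): window [7,9] length 3
Longest substring with no repeats: "abeh" with length 4

4


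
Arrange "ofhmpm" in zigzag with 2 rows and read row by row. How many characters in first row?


Zigzag "ofhmpm" into 2 rows:
Placing characters:
  'o' => row 0
  'f' => row 1
  'h' => row 0
  'm' => row 1
  'p' => row 0
  'm' => row 1
Rows:
  Row 0: "ohp"
  Row 1: "fmm"
First row length: 3

3


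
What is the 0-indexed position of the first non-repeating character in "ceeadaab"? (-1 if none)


Input: ceeadaab
Character frequencies:
  'a': 3
  'b': 1
  'c': 1
  'd': 1
  'e': 2
Scanning left to right for freq == 1:
  Position 0 ('c'): unique! => answer = 0

0


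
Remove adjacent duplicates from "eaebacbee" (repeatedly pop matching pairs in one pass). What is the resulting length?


Input: eaebacbee
Stack-based adjacent duplicate removal:
  Read 'e': push. Stack: e
  Read 'a': push. Stack: ea
  Read 'e': push. Stack: eae
  Read 'b': push. Stack: eaeb
  Read 'a': push. Stack: eaeba
  Read 'c': push. Stack: eaebac
  Read 'b': push. Stack: eaebacb
  Read 'e': push. Stack: eaebacbe
  Read 'e': matches stack top 'e' => pop. Stack: eaebacb
Final stack: "eaebacb" (length 7)

7


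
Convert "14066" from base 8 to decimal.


Input: "14066" in base 8
Positional expansion:
  Digit '1' (value 1) x 8^4 = 4096
  Digit '4' (value 4) x 8^3 = 2048
  Digit '0' (value 0) x 8^2 = 0
  Digit '6' (value 6) x 8^1 = 48
  Digit '6' (value 6) x 8^0 = 6
Sum = 6198

6198


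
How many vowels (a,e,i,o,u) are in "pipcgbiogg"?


Input: pipcgbiogg
Checking each character:
  'p' at position 0: consonant
  'i' at position 1: vowel (running total: 1)
  'p' at position 2: consonant
  'c' at position 3: consonant
  'g' at position 4: consonant
  'b' at position 5: consonant
  'i' at position 6: vowel (running total: 2)
  'o' at position 7: vowel (running total: 3)
  'g' at position 8: consonant
  'g' at position 9: consonant
Total vowels: 3

3


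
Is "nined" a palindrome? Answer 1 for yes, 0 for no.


Input: nined
Reversed: denin
  Compare pos 0 ('n') with pos 4 ('d'): MISMATCH
  Compare pos 1 ('i') with pos 3 ('e'): MISMATCH
Result: not a palindrome

0


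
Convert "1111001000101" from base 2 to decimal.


Input: "1111001000101" in base 2
Positional expansion:
  Digit '1' (value 1) x 2^12 = 4096
  Digit '1' (value 1) x 2^11 = 2048
  Digit '1' (value 1) x 2^10 = 1024
  Digit '1' (value 1) x 2^9 = 512
  Digit '0' (value 0) x 2^8 = 0
  Digit '0' (value 0) x 2^7 = 0
  Digit '1' (value 1) x 2^6 = 64
  Digit '0' (value 0) x 2^5 = 0
  Digit '0' (value 0) x 2^4 = 0
  Digit '0' (value 0) x 2^3 = 0
  Digit '1' (value 1) x 2^2 = 4
  Digit '0' (value 0) x 2^1 = 0
  Digit '1' (value 1) x 2^0 = 1
Sum = 7749

7749
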